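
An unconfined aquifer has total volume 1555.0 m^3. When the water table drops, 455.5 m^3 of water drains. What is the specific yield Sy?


Specific yield Sy = Volume drained / Total volume.
Sy = 455.5 / 1555.0
   = 0.2929.

0.2929


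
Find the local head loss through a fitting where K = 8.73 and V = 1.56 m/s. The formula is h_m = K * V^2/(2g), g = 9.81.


Minor loss formula: h_m = K * V^2/(2g).
V^2 = 1.56^2 = 2.4336.
V^2/(2g) = 2.4336 / 19.62 = 0.124 m.
h_m = 8.73 * 0.124 = 1.0828 m.

1.0828


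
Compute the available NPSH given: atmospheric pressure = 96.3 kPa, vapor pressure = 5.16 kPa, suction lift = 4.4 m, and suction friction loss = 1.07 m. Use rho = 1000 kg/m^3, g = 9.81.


NPSHa = p_atm/(rho*g) - z_s - hf_s - p_vap/(rho*g).
p_atm/(rho*g) = 96.3*1000 / (1000*9.81) = 9.817 m.
p_vap/(rho*g) = 5.16*1000 / (1000*9.81) = 0.526 m.
NPSHa = 9.817 - 4.4 - 1.07 - 0.526
      = 3.82 m.

3.82


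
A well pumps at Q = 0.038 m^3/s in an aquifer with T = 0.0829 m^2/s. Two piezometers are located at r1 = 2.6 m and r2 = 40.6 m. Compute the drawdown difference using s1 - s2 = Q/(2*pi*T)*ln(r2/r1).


Thiem equation: s1 - s2 = Q/(2*pi*T) * ln(r2/r1).
ln(r2/r1) = ln(40.6/2.6) = 2.7483.
Q/(2*pi*T) = 0.038 / (2*pi*0.0829) = 0.038 / 0.5209 = 0.073.
s1 - s2 = 0.073 * 2.7483 = 0.2005 m.

0.2005


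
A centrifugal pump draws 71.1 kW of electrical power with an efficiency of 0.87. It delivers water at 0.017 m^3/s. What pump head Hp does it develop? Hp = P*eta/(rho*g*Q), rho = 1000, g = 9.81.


Pump head formula: Hp = P * eta / (rho * g * Q).
Numerator: P * eta = 71.1 * 1000 * 0.87 = 61857.0 W.
Denominator: rho * g * Q = 1000 * 9.81 * 0.017 = 166.77.
Hp = 61857.0 / 166.77 = 370.91 m.

370.91


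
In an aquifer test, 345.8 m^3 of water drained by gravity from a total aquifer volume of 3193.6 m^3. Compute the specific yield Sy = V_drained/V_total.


Specific yield Sy = Volume drained / Total volume.
Sy = 345.8 / 3193.6
   = 0.1083.

0.1083


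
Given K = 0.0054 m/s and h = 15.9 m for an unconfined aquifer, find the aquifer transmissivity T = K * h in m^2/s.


Transmissivity is defined as T = K * h.
T = 0.0054 * 15.9
  = 0.0859 m^2/s.

0.0859


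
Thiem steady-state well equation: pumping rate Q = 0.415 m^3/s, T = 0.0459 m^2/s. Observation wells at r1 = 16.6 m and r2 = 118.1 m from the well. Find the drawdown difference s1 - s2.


Thiem equation: s1 - s2 = Q/(2*pi*T) * ln(r2/r1).
ln(r2/r1) = ln(118.1/16.6) = 1.9621.
Q/(2*pi*T) = 0.415 / (2*pi*0.0459) = 0.415 / 0.2884 = 1.439.
s1 - s2 = 1.439 * 1.9621 = 2.8235 m.

2.8235


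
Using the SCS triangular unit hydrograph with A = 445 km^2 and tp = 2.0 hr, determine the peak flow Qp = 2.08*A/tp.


SCS formula: Qp = 2.08 * A / tp.
Qp = 2.08 * 445 / 2.0
   = 925.6 / 2.0
   = 462.8 m^3/s per cm.

462.8


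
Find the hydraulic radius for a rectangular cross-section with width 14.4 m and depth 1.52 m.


For a rectangular section:
Flow area A = b * y = 14.4 * 1.52 = 21.89 m^2.
Wetted perimeter P = b + 2y = 14.4 + 2*1.52 = 17.44 m.
Hydraulic radius R = A/P = 21.89 / 17.44 = 1.255 m.

1.255


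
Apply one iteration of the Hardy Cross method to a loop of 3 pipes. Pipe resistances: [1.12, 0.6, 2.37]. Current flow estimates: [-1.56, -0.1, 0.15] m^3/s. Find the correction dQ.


Numerator terms (r*Q*|Q|): 1.12*-1.56*|-1.56| = -2.7256; 0.6*-0.1*|-0.1| = -0.006; 2.37*0.15*|0.15| = 0.0533.
Sum of numerator = -2.6783.
Denominator terms (r*|Q|): 1.12*|-1.56| = 1.7472; 0.6*|-0.1| = 0.06; 2.37*|0.15| = 0.3555.
2 * sum of denominator = 2 * 2.1627 = 4.3254.
dQ = --2.6783 / 4.3254 = 0.6192 m^3/s.

0.6192


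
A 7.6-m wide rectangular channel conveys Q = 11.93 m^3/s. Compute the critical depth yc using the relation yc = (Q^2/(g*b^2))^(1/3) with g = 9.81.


Using yc = (Q^2 / (g * b^2))^(1/3):
Q^2 = 11.93^2 = 142.32.
g * b^2 = 9.81 * 7.6^2 = 9.81 * 57.76 = 566.63.
Q^2 / (g*b^2) = 142.32 / 566.63 = 0.2512.
yc = 0.2512^(1/3) = 0.6309 m.

0.6309


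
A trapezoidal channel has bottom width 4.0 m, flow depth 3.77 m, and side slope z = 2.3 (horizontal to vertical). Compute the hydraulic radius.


For a trapezoidal section with side slope z:
A = (b + z*y)*y = (4.0 + 2.3*3.77)*3.77 = 47.77 m^2.
P = b + 2*y*sqrt(1 + z^2) = 4.0 + 2*3.77*sqrt(1 + 2.3^2) = 22.91 m.
R = A/P = 47.77 / 22.91 = 2.0851 m.

2.0851


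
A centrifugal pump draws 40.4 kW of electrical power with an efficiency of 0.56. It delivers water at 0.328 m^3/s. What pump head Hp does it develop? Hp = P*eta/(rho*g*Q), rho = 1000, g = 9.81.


Pump head formula: Hp = P * eta / (rho * g * Q).
Numerator: P * eta = 40.4 * 1000 * 0.56 = 22624.0 W.
Denominator: rho * g * Q = 1000 * 9.81 * 0.328 = 3217.68.
Hp = 22624.0 / 3217.68 = 7.03 m.

7.03


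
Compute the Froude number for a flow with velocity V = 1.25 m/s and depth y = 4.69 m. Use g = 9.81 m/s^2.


The Froude number is defined as Fr = V / sqrt(g*y).
g*y = 9.81 * 4.69 = 46.0089.
sqrt(g*y) = sqrt(46.0089) = 6.783.
Fr = 1.25 / 6.783 = 0.1843.

0.1843


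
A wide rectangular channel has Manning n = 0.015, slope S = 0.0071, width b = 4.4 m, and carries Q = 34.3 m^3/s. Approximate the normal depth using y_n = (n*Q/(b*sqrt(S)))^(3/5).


We use the wide-channel approximation y_n = (n*Q/(b*sqrt(S)))^(3/5).
sqrt(S) = sqrt(0.0071) = 0.084261.
Numerator: n*Q = 0.015 * 34.3 = 0.5145.
Denominator: b*sqrt(S) = 4.4 * 0.084261 = 0.370748.
arg = 1.3877.
y_n = 1.3877^(3/5) = 1.2173 m.

1.2173


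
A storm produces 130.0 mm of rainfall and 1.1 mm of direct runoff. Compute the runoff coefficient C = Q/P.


The runoff coefficient C = runoff depth / rainfall depth.
C = 1.1 / 130.0
  = 0.0085.

0.0085


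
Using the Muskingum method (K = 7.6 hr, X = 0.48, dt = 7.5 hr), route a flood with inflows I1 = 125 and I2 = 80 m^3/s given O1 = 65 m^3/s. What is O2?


Muskingum coefficients:
denom = 2*K*(1-X) + dt = 2*7.6*(1-0.48) + 7.5 = 15.404.
C0 = (dt - 2*K*X)/denom = (7.5 - 2*7.6*0.48)/15.404 = 0.0132.
C1 = (dt + 2*K*X)/denom = (7.5 + 2*7.6*0.48)/15.404 = 0.9605.
C2 = (2*K*(1-X) - dt)/denom = 0.0262.
O2 = C0*I2 + C1*I1 + C2*O1
   = 0.0132*80 + 0.9605*125 + 0.0262*65
   = 122.83 m^3/s.

122.83


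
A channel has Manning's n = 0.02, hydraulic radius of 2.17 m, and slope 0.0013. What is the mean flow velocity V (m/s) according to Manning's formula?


Manning's equation gives V = (1/n) * R^(2/3) * S^(1/2).
First, compute R^(2/3) = 2.17^(2/3) = 1.6761.
Next, S^(1/2) = 0.0013^(1/2) = 0.036056.
Then 1/n = 1/0.02 = 50.0.
V = 50.0 * 1.6761 * 0.036056 = 3.0217 m/s.

3.0217


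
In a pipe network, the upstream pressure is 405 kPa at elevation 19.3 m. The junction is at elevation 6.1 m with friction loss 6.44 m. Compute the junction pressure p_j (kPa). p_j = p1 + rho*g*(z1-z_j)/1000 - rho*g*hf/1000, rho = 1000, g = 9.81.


Junction pressure: p_j = p1 + rho*g*(z1 - z_j)/1000 - rho*g*hf/1000.
Elevation term = 1000*9.81*(19.3 - 6.1)/1000 = 129.492 kPa.
Friction term = 1000*9.81*6.44/1000 = 63.176 kPa.
p_j = 405 + 129.492 - 63.176 = 471.32 kPa.

471.32


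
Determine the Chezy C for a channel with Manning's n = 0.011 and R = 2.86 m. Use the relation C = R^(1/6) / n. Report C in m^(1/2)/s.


The Chezy coefficient relates to Manning's n through C = R^(1/6) / n.
R^(1/6) = 2.86^(1/6) = 1.191409.
C = 1.191409 / 0.011 = 108.31 m^(1/2)/s.

108.31


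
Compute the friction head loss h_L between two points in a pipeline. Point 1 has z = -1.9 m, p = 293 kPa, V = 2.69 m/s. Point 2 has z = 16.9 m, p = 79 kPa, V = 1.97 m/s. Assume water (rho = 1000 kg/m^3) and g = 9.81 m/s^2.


Total head at each section: H = z + p/(rho*g) + V^2/(2g).
H1 = -1.9 + 293*1000/(1000*9.81) + 2.69^2/(2*9.81)
   = -1.9 + 29.867 + 0.3688
   = 28.336 m.
H2 = 16.9 + 79*1000/(1000*9.81) + 1.97^2/(2*9.81)
   = 16.9 + 8.053 + 0.1978
   = 25.151 m.
h_L = H1 - H2 = 28.336 - 25.151 = 3.185 m.

3.185


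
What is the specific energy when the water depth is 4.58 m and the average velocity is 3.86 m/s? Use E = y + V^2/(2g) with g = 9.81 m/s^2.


Specific energy E = y + V^2/(2g).
Velocity head = V^2/(2g) = 3.86^2 / (2*9.81) = 14.8996 / 19.62 = 0.7594 m.
E = 4.58 + 0.7594 = 5.3394 m.

5.3394


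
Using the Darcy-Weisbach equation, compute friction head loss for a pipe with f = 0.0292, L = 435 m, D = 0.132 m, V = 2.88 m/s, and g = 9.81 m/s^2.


Darcy-Weisbach equation: h_f = f * (L/D) * V^2/(2g).
f * L/D = 0.0292 * 435/0.132 = 96.2273.
V^2/(2g) = 2.88^2 / (2*9.81) = 8.2944 / 19.62 = 0.4228 m.
h_f = 96.2273 * 0.4228 = 40.68 m.

40.68


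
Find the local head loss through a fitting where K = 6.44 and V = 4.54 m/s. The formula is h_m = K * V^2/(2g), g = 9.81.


Minor loss formula: h_m = K * V^2/(2g).
V^2 = 4.54^2 = 20.6116.
V^2/(2g) = 20.6116 / 19.62 = 1.0505 m.
h_m = 6.44 * 1.0505 = 6.7655 m.

6.7655


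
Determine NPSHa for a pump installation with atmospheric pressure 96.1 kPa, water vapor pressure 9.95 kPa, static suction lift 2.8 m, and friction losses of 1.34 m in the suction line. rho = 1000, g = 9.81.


NPSHa = p_atm/(rho*g) - z_s - hf_s - p_vap/(rho*g).
p_atm/(rho*g) = 96.1*1000 / (1000*9.81) = 9.796 m.
p_vap/(rho*g) = 9.95*1000 / (1000*9.81) = 1.014 m.
NPSHa = 9.796 - 2.8 - 1.34 - 1.014
      = 4.64 m.

4.64


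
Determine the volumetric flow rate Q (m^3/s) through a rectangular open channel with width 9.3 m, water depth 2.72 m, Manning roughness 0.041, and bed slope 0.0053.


For a rectangular channel, the cross-sectional area A = b * y = 9.3 * 2.72 = 25.3 m^2.
The wetted perimeter P = b + 2y = 9.3 + 2*2.72 = 14.74 m.
Hydraulic radius R = A/P = 25.3/14.74 = 1.7161 m.
Velocity V = (1/n)*R^(2/3)*S^(1/2) = (1/0.041)*1.7161^(2/3)*0.0053^(1/2) = 2.5452 m/s.
Discharge Q = A * V = 25.3 * 2.5452 = 64.384 m^3/s.

64.384


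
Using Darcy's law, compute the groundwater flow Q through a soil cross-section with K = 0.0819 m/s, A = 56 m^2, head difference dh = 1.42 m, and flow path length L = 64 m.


Darcy's law: Q = K * A * i, where i = dh/L.
Hydraulic gradient i = 1.42 / 64 = 0.022187.
Q = 0.0819 * 56 * 0.022187
  = 0.1018 m^3/s.

0.1018


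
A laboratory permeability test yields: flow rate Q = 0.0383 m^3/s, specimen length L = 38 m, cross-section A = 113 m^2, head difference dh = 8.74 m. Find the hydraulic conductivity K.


From K = Q*L / (A*dh):
Numerator: Q*L = 0.0383 * 38 = 1.4554.
Denominator: A*dh = 113 * 8.74 = 987.62.
K = 1.4554 / 987.62 = 0.001474 m/s.

0.001474


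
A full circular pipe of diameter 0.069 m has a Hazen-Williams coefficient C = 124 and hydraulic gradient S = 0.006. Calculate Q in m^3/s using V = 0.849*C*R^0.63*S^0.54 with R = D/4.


For a full circular pipe, R = D/4 = 0.069/4 = 0.0173 m.
V = 0.849 * 124 * 0.0173^0.63 * 0.006^0.54
  = 0.849 * 124 * 0.077478 * 0.063125
  = 0.5149 m/s.
Pipe area A = pi*D^2/4 = pi*0.069^2/4 = 0.0037 m^2.
Q = A * V = 0.0037 * 0.5149 = 0.0019 m^3/s.

0.0019


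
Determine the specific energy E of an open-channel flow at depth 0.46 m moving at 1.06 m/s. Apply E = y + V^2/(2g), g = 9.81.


Specific energy E = y + V^2/(2g).
Velocity head = V^2/(2g) = 1.06^2 / (2*9.81) = 1.1236 / 19.62 = 0.0573 m.
E = 0.46 + 0.0573 = 0.5173 m.

0.5173


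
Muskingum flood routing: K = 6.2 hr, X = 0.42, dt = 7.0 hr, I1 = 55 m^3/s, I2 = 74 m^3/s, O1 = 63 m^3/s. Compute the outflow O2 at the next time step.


Muskingum coefficients:
denom = 2*K*(1-X) + dt = 2*6.2*(1-0.42) + 7.0 = 14.192.
C0 = (dt - 2*K*X)/denom = (7.0 - 2*6.2*0.42)/14.192 = 0.1263.
C1 = (dt + 2*K*X)/denom = (7.0 + 2*6.2*0.42)/14.192 = 0.8602.
C2 = (2*K*(1-X) - dt)/denom = 0.0135.
O2 = C0*I2 + C1*I1 + C2*O1
   = 0.1263*74 + 0.8602*55 + 0.0135*63
   = 57.51 m^3/s.

57.51


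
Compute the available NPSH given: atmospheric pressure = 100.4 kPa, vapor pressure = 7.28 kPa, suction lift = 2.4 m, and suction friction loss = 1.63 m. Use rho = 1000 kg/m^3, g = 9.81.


NPSHa = p_atm/(rho*g) - z_s - hf_s - p_vap/(rho*g).
p_atm/(rho*g) = 100.4*1000 / (1000*9.81) = 10.234 m.
p_vap/(rho*g) = 7.28*1000 / (1000*9.81) = 0.742 m.
NPSHa = 10.234 - 2.4 - 1.63 - 0.742
      = 5.46 m.

5.46


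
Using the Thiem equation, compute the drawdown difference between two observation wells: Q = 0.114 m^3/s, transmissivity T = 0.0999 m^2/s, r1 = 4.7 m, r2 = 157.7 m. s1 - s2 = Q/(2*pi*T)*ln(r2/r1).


Thiem equation: s1 - s2 = Q/(2*pi*T) * ln(r2/r1).
ln(r2/r1) = ln(157.7/4.7) = 3.5131.
Q/(2*pi*T) = 0.114 / (2*pi*0.0999) = 0.114 / 0.6277 = 0.1816.
s1 - s2 = 0.1816 * 3.5131 = 0.638 m.

0.638


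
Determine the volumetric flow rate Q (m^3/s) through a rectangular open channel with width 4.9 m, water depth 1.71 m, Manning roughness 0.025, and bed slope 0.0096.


For a rectangular channel, the cross-sectional area A = b * y = 4.9 * 1.71 = 8.38 m^2.
The wetted perimeter P = b + 2y = 4.9 + 2*1.71 = 8.32 m.
Hydraulic radius R = A/P = 8.38/8.32 = 1.0071 m.
Velocity V = (1/n)*R^(2/3)*S^(1/2) = (1/0.025)*1.0071^(2/3)*0.0096^(1/2) = 3.9377 m/s.
Discharge Q = A * V = 8.38 * 3.9377 = 32.994 m^3/s.

32.994


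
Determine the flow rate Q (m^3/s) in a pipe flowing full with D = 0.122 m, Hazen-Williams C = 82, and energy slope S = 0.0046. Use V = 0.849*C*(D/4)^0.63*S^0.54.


For a full circular pipe, R = D/4 = 0.122/4 = 0.0305 m.
V = 0.849 * 82 * 0.0305^0.63 * 0.0046^0.54
  = 0.849 * 82 * 0.110945 * 0.054688
  = 0.4224 m/s.
Pipe area A = pi*D^2/4 = pi*0.122^2/4 = 0.0117 m^2.
Q = A * V = 0.0117 * 0.4224 = 0.0049 m^3/s.

0.0049


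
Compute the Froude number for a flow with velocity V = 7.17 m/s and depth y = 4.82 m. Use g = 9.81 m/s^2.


The Froude number is defined as Fr = V / sqrt(g*y).
g*y = 9.81 * 4.82 = 47.2842.
sqrt(g*y) = sqrt(47.2842) = 6.8764.
Fr = 7.17 / 6.8764 = 1.0427.

1.0427


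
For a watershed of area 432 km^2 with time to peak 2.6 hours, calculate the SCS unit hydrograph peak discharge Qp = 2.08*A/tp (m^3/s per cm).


SCS formula: Qp = 2.08 * A / tp.
Qp = 2.08 * 432 / 2.6
   = 898.56 / 2.6
   = 345.6 m^3/s per cm.

345.6


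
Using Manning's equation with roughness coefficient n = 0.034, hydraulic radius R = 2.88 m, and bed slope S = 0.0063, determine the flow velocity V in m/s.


Manning's equation gives V = (1/n) * R^(2/3) * S^(1/2).
First, compute R^(2/3) = 2.88^(2/3) = 2.0242.
Next, S^(1/2) = 0.0063^(1/2) = 0.079373.
Then 1/n = 1/0.034 = 29.41.
V = 29.41 * 2.0242 * 0.079373 = 4.7256 m/s.

4.7256


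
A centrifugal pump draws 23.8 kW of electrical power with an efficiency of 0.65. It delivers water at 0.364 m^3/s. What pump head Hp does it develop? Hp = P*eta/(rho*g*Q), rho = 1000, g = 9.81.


Pump head formula: Hp = P * eta / (rho * g * Q).
Numerator: P * eta = 23.8 * 1000 * 0.65 = 15470.0 W.
Denominator: rho * g * Q = 1000 * 9.81 * 0.364 = 3570.84.
Hp = 15470.0 / 3570.84 = 4.33 m.

4.33


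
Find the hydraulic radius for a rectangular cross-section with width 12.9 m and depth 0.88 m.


For a rectangular section:
Flow area A = b * y = 12.9 * 0.88 = 11.35 m^2.
Wetted perimeter P = b + 2y = 12.9 + 2*0.88 = 14.66 m.
Hydraulic radius R = A/P = 11.35 / 14.66 = 0.7744 m.

0.7744


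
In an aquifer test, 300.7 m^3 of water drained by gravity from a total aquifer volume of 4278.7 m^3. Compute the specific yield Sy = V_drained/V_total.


Specific yield Sy = Volume drained / Total volume.
Sy = 300.7 / 4278.7
   = 0.0703.

0.0703


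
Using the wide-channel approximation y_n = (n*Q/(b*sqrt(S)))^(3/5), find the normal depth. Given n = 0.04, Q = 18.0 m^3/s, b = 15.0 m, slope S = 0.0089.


We use the wide-channel approximation y_n = (n*Q/(b*sqrt(S)))^(3/5).
sqrt(S) = sqrt(0.0089) = 0.09434.
Numerator: n*Q = 0.04 * 18.0 = 0.72.
Denominator: b*sqrt(S) = 15.0 * 0.09434 = 1.4151.
arg = 0.5088.
y_n = 0.5088^(3/5) = 0.6667 m.

0.6667


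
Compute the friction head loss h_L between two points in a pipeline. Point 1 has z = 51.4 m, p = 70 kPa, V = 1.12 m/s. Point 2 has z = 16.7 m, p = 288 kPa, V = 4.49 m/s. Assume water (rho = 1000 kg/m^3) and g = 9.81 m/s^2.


Total head at each section: H = z + p/(rho*g) + V^2/(2g).
H1 = 51.4 + 70*1000/(1000*9.81) + 1.12^2/(2*9.81)
   = 51.4 + 7.136 + 0.0639
   = 58.6 m.
H2 = 16.7 + 288*1000/(1000*9.81) + 4.49^2/(2*9.81)
   = 16.7 + 29.358 + 1.0275
   = 47.085 m.
h_L = H1 - H2 = 58.6 - 47.085 = 11.514 m.

11.514


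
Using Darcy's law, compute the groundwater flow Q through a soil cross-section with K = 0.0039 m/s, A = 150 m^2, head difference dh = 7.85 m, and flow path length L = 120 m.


Darcy's law: Q = K * A * i, where i = dh/L.
Hydraulic gradient i = 7.85 / 120 = 0.065417.
Q = 0.0039 * 150 * 0.065417
  = 0.0383 m^3/s.

0.0383


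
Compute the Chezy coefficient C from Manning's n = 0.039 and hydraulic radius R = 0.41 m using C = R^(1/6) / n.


The Chezy coefficient relates to Manning's n through C = R^(1/6) / n.
R^(1/6) = 0.41^(1/6) = 0.861914.
C = 0.861914 / 0.039 = 22.1 m^(1/2)/s.

22.1


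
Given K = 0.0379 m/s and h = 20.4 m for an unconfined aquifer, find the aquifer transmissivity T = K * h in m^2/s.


Transmissivity is defined as T = K * h.
T = 0.0379 * 20.4
  = 0.7732 m^2/s.

0.7732


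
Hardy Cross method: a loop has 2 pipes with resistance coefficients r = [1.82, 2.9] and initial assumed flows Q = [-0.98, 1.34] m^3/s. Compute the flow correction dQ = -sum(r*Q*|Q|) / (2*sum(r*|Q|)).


Numerator terms (r*Q*|Q|): 1.82*-0.98*|-0.98| = -1.7479; 2.9*1.34*|1.34| = 5.2072.
Sum of numerator = 3.4593.
Denominator terms (r*|Q|): 1.82*|-0.98| = 1.7836; 2.9*|1.34| = 3.886.
2 * sum of denominator = 2 * 5.6696 = 11.3392.
dQ = -3.4593 / 11.3392 = -0.3051 m^3/s.

-0.3051


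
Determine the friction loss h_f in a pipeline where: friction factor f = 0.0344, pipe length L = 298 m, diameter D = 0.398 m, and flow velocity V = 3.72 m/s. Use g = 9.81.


Darcy-Weisbach equation: h_f = f * (L/D) * V^2/(2g).
f * L/D = 0.0344 * 298/0.398 = 25.7568.
V^2/(2g) = 3.72^2 / (2*9.81) = 13.8384 / 19.62 = 0.7053 m.
h_f = 25.7568 * 0.7053 = 18.167 m.

18.167


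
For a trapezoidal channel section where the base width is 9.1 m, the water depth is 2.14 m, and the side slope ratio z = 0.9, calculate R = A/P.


For a trapezoidal section with side slope z:
A = (b + z*y)*y = (9.1 + 0.9*2.14)*2.14 = 23.596 m^2.
P = b + 2*y*sqrt(1 + z^2) = 9.1 + 2*2.14*sqrt(1 + 0.9^2) = 14.858 m.
R = A/P = 23.596 / 14.858 = 1.5881 m.

1.5881


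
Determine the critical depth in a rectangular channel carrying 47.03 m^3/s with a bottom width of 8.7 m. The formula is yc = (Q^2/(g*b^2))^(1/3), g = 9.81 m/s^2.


Using yc = (Q^2 / (g * b^2))^(1/3):
Q^2 = 47.03^2 = 2211.82.
g * b^2 = 9.81 * 8.7^2 = 9.81 * 75.69 = 742.52.
Q^2 / (g*b^2) = 2211.82 / 742.52 = 2.9788.
yc = 2.9788^(1/3) = 1.4388 m.

1.4388


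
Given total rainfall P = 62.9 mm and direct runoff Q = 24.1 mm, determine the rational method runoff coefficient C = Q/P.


The runoff coefficient C = runoff depth / rainfall depth.
C = 24.1 / 62.9
  = 0.3831.

0.3831


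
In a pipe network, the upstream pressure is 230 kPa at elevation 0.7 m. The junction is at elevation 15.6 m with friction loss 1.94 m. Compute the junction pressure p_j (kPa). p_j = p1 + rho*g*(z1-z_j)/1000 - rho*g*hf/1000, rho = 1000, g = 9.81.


Junction pressure: p_j = p1 + rho*g*(z1 - z_j)/1000 - rho*g*hf/1000.
Elevation term = 1000*9.81*(0.7 - 15.6)/1000 = -146.169 kPa.
Friction term = 1000*9.81*1.94/1000 = 19.031 kPa.
p_j = 230 + -146.169 - 19.031 = 64.8 kPa.

64.8


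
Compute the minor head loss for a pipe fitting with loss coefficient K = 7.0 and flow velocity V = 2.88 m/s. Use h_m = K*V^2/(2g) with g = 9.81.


Minor loss formula: h_m = K * V^2/(2g).
V^2 = 2.88^2 = 8.2944.
V^2/(2g) = 8.2944 / 19.62 = 0.4228 m.
h_m = 7.0 * 0.4228 = 2.9593 m.

2.9593


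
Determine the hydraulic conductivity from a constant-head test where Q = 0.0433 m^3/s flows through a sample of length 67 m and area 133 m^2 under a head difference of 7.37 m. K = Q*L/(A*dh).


From K = Q*L / (A*dh):
Numerator: Q*L = 0.0433 * 67 = 2.9011.
Denominator: A*dh = 133 * 7.37 = 980.21.
K = 2.9011 / 980.21 = 0.00296 m/s.

0.00296


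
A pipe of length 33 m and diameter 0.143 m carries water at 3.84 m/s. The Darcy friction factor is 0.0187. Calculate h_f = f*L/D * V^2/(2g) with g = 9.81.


Darcy-Weisbach equation: h_f = f * (L/D) * V^2/(2g).
f * L/D = 0.0187 * 33/0.143 = 4.3154.
V^2/(2g) = 3.84^2 / (2*9.81) = 14.7456 / 19.62 = 0.7516 m.
h_f = 4.3154 * 0.7516 = 3.243 m.

3.243


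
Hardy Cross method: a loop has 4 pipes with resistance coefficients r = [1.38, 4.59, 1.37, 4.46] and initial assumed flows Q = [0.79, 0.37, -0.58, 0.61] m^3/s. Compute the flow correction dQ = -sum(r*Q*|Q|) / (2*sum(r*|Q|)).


Numerator terms (r*Q*|Q|): 1.38*0.79*|0.79| = 0.8613; 4.59*0.37*|0.37| = 0.6284; 1.37*-0.58*|-0.58| = -0.4609; 4.46*0.61*|0.61| = 1.6596.
Sum of numerator = 2.6883.
Denominator terms (r*|Q|): 1.38*|0.79| = 1.0902; 4.59*|0.37| = 1.6983; 1.37*|-0.58| = 0.7946; 4.46*|0.61| = 2.7206.
2 * sum of denominator = 2 * 6.3037 = 12.6074.
dQ = -2.6883 / 12.6074 = -0.2132 m^3/s.

-0.2132


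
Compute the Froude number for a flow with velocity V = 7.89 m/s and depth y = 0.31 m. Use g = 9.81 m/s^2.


The Froude number is defined as Fr = V / sqrt(g*y).
g*y = 9.81 * 0.31 = 3.0411.
sqrt(g*y) = sqrt(3.0411) = 1.7439.
Fr = 7.89 / 1.7439 = 4.5244.

4.5244


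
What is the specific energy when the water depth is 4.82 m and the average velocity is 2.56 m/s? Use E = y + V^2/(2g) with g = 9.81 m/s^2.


Specific energy E = y + V^2/(2g).
Velocity head = V^2/(2g) = 2.56^2 / (2*9.81) = 6.5536 / 19.62 = 0.334 m.
E = 4.82 + 0.334 = 5.154 m.

5.154


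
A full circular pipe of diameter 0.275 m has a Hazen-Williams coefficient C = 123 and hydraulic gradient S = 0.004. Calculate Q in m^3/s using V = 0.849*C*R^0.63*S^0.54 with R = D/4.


For a full circular pipe, R = D/4 = 0.275/4 = 0.0688 m.
V = 0.849 * 123 * 0.0688^0.63 * 0.004^0.54
  = 0.849 * 123 * 0.185132 * 0.050712
  = 0.9804 m/s.
Pipe area A = pi*D^2/4 = pi*0.275^2/4 = 0.0594 m^2.
Q = A * V = 0.0594 * 0.9804 = 0.0582 m^3/s.

0.0582


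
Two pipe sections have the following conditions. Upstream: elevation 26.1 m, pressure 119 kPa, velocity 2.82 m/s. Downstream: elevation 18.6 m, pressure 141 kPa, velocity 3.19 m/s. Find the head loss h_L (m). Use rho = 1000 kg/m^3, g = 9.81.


Total head at each section: H = z + p/(rho*g) + V^2/(2g).
H1 = 26.1 + 119*1000/(1000*9.81) + 2.82^2/(2*9.81)
   = 26.1 + 12.13 + 0.4053
   = 38.636 m.
H2 = 18.6 + 141*1000/(1000*9.81) + 3.19^2/(2*9.81)
   = 18.6 + 14.373 + 0.5187
   = 33.492 m.
h_L = H1 - H2 = 38.636 - 33.492 = 5.144 m.

5.144


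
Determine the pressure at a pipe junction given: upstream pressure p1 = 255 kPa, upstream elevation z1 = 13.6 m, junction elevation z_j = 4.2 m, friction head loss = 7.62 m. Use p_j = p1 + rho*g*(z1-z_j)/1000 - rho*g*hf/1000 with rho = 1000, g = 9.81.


Junction pressure: p_j = p1 + rho*g*(z1 - z_j)/1000 - rho*g*hf/1000.
Elevation term = 1000*9.81*(13.6 - 4.2)/1000 = 92.214 kPa.
Friction term = 1000*9.81*7.62/1000 = 74.752 kPa.
p_j = 255 + 92.214 - 74.752 = 272.46 kPa.

272.46


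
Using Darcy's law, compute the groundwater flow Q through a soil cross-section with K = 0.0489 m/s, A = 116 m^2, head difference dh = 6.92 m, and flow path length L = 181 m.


Darcy's law: Q = K * A * i, where i = dh/L.
Hydraulic gradient i = 6.92 / 181 = 0.038232.
Q = 0.0489 * 116 * 0.038232
  = 0.2169 m^3/s.

0.2169


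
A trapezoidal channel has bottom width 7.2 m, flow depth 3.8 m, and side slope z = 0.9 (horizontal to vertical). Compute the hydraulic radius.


For a trapezoidal section with side slope z:
A = (b + z*y)*y = (7.2 + 0.9*3.8)*3.8 = 40.356 m^2.
P = b + 2*y*sqrt(1 + z^2) = 7.2 + 2*3.8*sqrt(1 + 0.9^2) = 17.425 m.
R = A/P = 40.356 / 17.425 = 2.316 m.

2.316


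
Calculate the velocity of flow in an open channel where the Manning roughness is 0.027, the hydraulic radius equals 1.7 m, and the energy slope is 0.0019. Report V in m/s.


Manning's equation gives V = (1/n) * R^(2/3) * S^(1/2).
First, compute R^(2/3) = 1.7^(2/3) = 1.4244.
Next, S^(1/2) = 0.0019^(1/2) = 0.043589.
Then 1/n = 1/0.027 = 37.04.
V = 37.04 * 1.4244 * 0.043589 = 2.2996 m/s.

2.2996


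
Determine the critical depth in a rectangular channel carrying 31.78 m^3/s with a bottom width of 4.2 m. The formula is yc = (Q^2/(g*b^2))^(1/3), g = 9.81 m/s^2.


Using yc = (Q^2 / (g * b^2))^(1/3):
Q^2 = 31.78^2 = 1009.97.
g * b^2 = 9.81 * 4.2^2 = 9.81 * 17.64 = 173.05.
Q^2 / (g*b^2) = 1009.97 / 173.05 = 5.8363.
yc = 5.8363^(1/3) = 1.8004 m.

1.8004


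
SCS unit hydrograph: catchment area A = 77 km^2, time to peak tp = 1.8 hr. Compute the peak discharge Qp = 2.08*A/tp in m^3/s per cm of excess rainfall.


SCS formula: Qp = 2.08 * A / tp.
Qp = 2.08 * 77 / 1.8
   = 160.16 / 1.8
   = 88.98 m^3/s per cm.

88.98


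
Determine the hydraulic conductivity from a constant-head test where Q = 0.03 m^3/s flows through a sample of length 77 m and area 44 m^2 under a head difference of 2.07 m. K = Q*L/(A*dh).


From K = Q*L / (A*dh):
Numerator: Q*L = 0.03 * 77 = 2.31.
Denominator: A*dh = 44 * 2.07 = 91.08.
K = 2.31 / 91.08 = 0.025362 m/s.

0.025362


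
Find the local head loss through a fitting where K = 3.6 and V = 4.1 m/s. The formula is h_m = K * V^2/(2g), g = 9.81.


Minor loss formula: h_m = K * V^2/(2g).
V^2 = 4.1^2 = 16.81.
V^2/(2g) = 16.81 / 19.62 = 0.8568 m.
h_m = 3.6 * 0.8568 = 3.0844 m.

3.0844


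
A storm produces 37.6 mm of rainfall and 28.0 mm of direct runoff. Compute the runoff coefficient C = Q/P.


The runoff coefficient C = runoff depth / rainfall depth.
C = 28.0 / 37.6
  = 0.7447.

0.7447


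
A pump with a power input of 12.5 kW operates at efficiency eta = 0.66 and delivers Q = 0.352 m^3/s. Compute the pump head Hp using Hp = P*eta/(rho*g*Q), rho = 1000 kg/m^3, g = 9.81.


Pump head formula: Hp = P * eta / (rho * g * Q).
Numerator: P * eta = 12.5 * 1000 * 0.66 = 8250.0 W.
Denominator: rho * g * Q = 1000 * 9.81 * 0.352 = 3453.12.
Hp = 8250.0 / 3453.12 = 2.39 m.

2.39


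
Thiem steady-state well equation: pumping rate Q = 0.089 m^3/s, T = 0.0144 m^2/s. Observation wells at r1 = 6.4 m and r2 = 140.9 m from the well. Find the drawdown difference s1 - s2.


Thiem equation: s1 - s2 = Q/(2*pi*T) * ln(r2/r1).
ln(r2/r1) = ln(140.9/6.4) = 3.0918.
Q/(2*pi*T) = 0.089 / (2*pi*0.0144) = 0.089 / 0.0905 = 0.9837.
s1 - s2 = 0.9837 * 3.0918 = 3.0413 m.

3.0413


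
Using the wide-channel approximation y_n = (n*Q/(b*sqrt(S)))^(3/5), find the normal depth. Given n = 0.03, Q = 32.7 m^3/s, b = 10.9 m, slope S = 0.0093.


We use the wide-channel approximation y_n = (n*Q/(b*sqrt(S)))^(3/5).
sqrt(S) = sqrt(0.0093) = 0.096437.
Numerator: n*Q = 0.03 * 32.7 = 0.981.
Denominator: b*sqrt(S) = 10.9 * 0.096437 = 1.051163.
arg = 0.9333.
y_n = 0.9333^(3/5) = 0.9594 m.

0.9594


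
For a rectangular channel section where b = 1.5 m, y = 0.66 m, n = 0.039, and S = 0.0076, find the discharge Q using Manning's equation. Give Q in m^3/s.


For a rectangular channel, the cross-sectional area A = b * y = 1.5 * 0.66 = 0.99 m^2.
The wetted perimeter P = b + 2y = 1.5 + 2*0.66 = 2.82 m.
Hydraulic radius R = A/P = 0.99/2.82 = 0.3511 m.
Velocity V = (1/n)*R^(2/3)*S^(1/2) = (1/0.039)*0.3511^(2/3)*0.0076^(1/2) = 1.1124 m/s.
Discharge Q = A * V = 0.99 * 1.1124 = 1.101 m^3/s.

1.101


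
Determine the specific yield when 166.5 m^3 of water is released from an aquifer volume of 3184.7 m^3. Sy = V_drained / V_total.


Specific yield Sy = Volume drained / Total volume.
Sy = 166.5 / 3184.7
   = 0.0523.

0.0523


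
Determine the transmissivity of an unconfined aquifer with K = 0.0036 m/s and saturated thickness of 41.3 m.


Transmissivity is defined as T = K * h.
T = 0.0036 * 41.3
  = 0.1487 m^2/s.

0.1487


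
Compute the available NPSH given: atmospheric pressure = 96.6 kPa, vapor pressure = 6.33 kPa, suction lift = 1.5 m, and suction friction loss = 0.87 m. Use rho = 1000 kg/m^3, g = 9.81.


NPSHa = p_atm/(rho*g) - z_s - hf_s - p_vap/(rho*g).
p_atm/(rho*g) = 96.6*1000 / (1000*9.81) = 9.847 m.
p_vap/(rho*g) = 6.33*1000 / (1000*9.81) = 0.645 m.
NPSHa = 9.847 - 1.5 - 0.87 - 0.645
      = 6.83 m.

6.83


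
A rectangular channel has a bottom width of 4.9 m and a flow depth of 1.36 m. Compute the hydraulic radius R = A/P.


For a rectangular section:
Flow area A = b * y = 4.9 * 1.36 = 6.66 m^2.
Wetted perimeter P = b + 2y = 4.9 + 2*1.36 = 7.62 m.
Hydraulic radius R = A/P = 6.66 / 7.62 = 0.8745 m.

0.8745


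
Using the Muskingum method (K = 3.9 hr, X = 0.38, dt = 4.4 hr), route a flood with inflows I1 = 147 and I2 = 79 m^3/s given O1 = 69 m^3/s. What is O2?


Muskingum coefficients:
denom = 2*K*(1-X) + dt = 2*3.9*(1-0.38) + 4.4 = 9.236.
C0 = (dt - 2*K*X)/denom = (4.4 - 2*3.9*0.38)/9.236 = 0.1555.
C1 = (dt + 2*K*X)/denom = (4.4 + 2*3.9*0.38)/9.236 = 0.7973.
C2 = (2*K*(1-X) - dt)/denom = 0.0472.
O2 = C0*I2 + C1*I1 + C2*O1
   = 0.1555*79 + 0.7973*147 + 0.0472*69
   = 132.75 m^3/s.

132.75


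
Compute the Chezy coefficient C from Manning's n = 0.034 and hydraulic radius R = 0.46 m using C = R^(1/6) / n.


The Chezy coefficient relates to Manning's n through C = R^(1/6) / n.
R^(1/6) = 0.46^(1/6) = 0.878604.
C = 0.878604 / 0.034 = 25.84 m^(1/2)/s.

25.84


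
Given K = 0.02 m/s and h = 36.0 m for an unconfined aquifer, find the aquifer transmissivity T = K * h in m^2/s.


Transmissivity is defined as T = K * h.
T = 0.02 * 36.0
  = 0.72 m^2/s.

0.72


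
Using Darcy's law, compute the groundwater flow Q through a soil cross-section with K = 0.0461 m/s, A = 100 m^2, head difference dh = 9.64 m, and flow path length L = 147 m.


Darcy's law: Q = K * A * i, where i = dh/L.
Hydraulic gradient i = 9.64 / 147 = 0.065578.
Q = 0.0461 * 100 * 0.065578
  = 0.3023 m^3/s.

0.3023


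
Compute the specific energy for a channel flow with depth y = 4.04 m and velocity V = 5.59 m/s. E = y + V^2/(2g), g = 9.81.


Specific energy E = y + V^2/(2g).
Velocity head = V^2/(2g) = 5.59^2 / (2*9.81) = 31.2481 / 19.62 = 1.5927 m.
E = 4.04 + 1.5927 = 5.6327 m.

5.6327


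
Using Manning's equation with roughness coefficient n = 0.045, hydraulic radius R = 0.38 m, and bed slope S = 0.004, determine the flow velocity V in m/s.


Manning's equation gives V = (1/n) * R^(2/3) * S^(1/2).
First, compute R^(2/3) = 0.38^(2/3) = 0.5246.
Next, S^(1/2) = 0.004^(1/2) = 0.063246.
Then 1/n = 1/0.045 = 22.22.
V = 22.22 * 0.5246 * 0.063246 = 0.7373 m/s.

0.7373


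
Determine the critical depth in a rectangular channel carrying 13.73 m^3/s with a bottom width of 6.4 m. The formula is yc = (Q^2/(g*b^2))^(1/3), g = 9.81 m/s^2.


Using yc = (Q^2 / (g * b^2))^(1/3):
Q^2 = 13.73^2 = 188.51.
g * b^2 = 9.81 * 6.4^2 = 9.81 * 40.96 = 401.82.
Q^2 / (g*b^2) = 188.51 / 401.82 = 0.4691.
yc = 0.4691^(1/3) = 0.777 m.

0.777


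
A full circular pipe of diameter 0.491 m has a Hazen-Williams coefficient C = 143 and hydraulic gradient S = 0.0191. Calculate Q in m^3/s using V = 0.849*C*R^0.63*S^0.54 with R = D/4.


For a full circular pipe, R = D/4 = 0.491/4 = 0.1227 m.
V = 0.849 * 143 * 0.1227^0.63 * 0.0191^0.54
  = 0.849 * 143 * 0.266737 * 0.117966
  = 3.8202 m/s.
Pipe area A = pi*D^2/4 = pi*0.491^2/4 = 0.1893 m^2.
Q = A * V = 0.1893 * 3.8202 = 0.7233 m^3/s.

0.7233


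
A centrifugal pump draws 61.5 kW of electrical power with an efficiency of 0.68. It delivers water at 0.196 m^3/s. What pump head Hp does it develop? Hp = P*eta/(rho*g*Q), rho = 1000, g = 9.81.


Pump head formula: Hp = P * eta / (rho * g * Q).
Numerator: P * eta = 61.5 * 1000 * 0.68 = 41820.0 W.
Denominator: rho * g * Q = 1000 * 9.81 * 0.196 = 1922.76.
Hp = 41820.0 / 1922.76 = 21.75 m.

21.75


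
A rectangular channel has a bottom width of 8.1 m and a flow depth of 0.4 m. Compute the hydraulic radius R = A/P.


For a rectangular section:
Flow area A = b * y = 8.1 * 0.4 = 3.24 m^2.
Wetted perimeter P = b + 2y = 8.1 + 2*0.4 = 8.9 m.
Hydraulic radius R = A/P = 3.24 / 8.9 = 0.364 m.

0.364


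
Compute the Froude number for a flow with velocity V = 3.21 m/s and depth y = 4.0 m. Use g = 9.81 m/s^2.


The Froude number is defined as Fr = V / sqrt(g*y).
g*y = 9.81 * 4.0 = 39.24.
sqrt(g*y) = sqrt(39.24) = 6.2642.
Fr = 3.21 / 6.2642 = 0.5124.

0.5124


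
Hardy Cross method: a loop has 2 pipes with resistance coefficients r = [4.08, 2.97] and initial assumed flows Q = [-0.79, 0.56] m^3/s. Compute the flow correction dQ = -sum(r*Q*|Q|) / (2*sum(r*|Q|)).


Numerator terms (r*Q*|Q|): 4.08*-0.79*|-0.79| = -2.5463; 2.97*0.56*|0.56| = 0.9314.
Sum of numerator = -1.6149.
Denominator terms (r*|Q|): 4.08*|-0.79| = 3.2232; 2.97*|0.56| = 1.6632.
2 * sum of denominator = 2 * 4.8864 = 9.7728.
dQ = --1.6149 / 9.7728 = 0.1652 m^3/s.

0.1652


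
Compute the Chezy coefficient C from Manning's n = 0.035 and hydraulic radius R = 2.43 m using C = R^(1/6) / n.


The Chezy coefficient relates to Manning's n through C = R^(1/6) / n.
R^(1/6) = 2.43^(1/6) = 1.159492.
C = 1.159492 / 0.035 = 33.13 m^(1/2)/s.

33.13


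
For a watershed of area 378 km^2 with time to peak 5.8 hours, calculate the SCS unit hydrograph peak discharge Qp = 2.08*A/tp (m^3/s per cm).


SCS formula: Qp = 2.08 * A / tp.
Qp = 2.08 * 378 / 5.8
   = 786.24 / 5.8
   = 135.56 m^3/s per cm.

135.56


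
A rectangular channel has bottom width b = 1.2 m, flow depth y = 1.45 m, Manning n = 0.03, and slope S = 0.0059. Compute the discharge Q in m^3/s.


For a rectangular channel, the cross-sectional area A = b * y = 1.2 * 1.45 = 1.74 m^2.
The wetted perimeter P = b + 2y = 1.2 + 2*1.45 = 4.1 m.
Hydraulic radius R = A/P = 1.74/4.1 = 0.4244 m.
Velocity V = (1/n)*R^(2/3)*S^(1/2) = (1/0.03)*0.4244^(2/3)*0.0059^(1/2) = 1.4459 m/s.
Discharge Q = A * V = 1.74 * 1.4459 = 2.516 m^3/s.

2.516


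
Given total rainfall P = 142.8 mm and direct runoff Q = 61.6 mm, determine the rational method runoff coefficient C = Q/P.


The runoff coefficient C = runoff depth / rainfall depth.
C = 61.6 / 142.8
  = 0.4314.

0.4314


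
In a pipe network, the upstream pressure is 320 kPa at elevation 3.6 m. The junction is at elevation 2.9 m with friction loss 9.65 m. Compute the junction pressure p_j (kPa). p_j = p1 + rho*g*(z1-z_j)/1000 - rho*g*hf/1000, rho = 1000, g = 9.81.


Junction pressure: p_j = p1 + rho*g*(z1 - z_j)/1000 - rho*g*hf/1000.
Elevation term = 1000*9.81*(3.6 - 2.9)/1000 = 6.867 kPa.
Friction term = 1000*9.81*9.65/1000 = 94.666 kPa.
p_j = 320 + 6.867 - 94.666 = 232.2 kPa.

232.2


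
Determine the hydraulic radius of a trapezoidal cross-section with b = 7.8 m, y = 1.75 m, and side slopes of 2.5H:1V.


For a trapezoidal section with side slope z:
A = (b + z*y)*y = (7.8 + 2.5*1.75)*1.75 = 21.306 m^2.
P = b + 2*y*sqrt(1 + z^2) = 7.8 + 2*1.75*sqrt(1 + 2.5^2) = 17.224 m.
R = A/P = 21.306 / 17.224 = 1.237 m.

1.237


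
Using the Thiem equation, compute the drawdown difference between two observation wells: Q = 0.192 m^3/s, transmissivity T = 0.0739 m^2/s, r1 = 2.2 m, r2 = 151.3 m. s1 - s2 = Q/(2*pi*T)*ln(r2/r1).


Thiem equation: s1 - s2 = Q/(2*pi*T) * ln(r2/r1).
ln(r2/r1) = ln(151.3/2.2) = 4.2308.
Q/(2*pi*T) = 0.192 / (2*pi*0.0739) = 0.192 / 0.4643 = 0.4135.
s1 - s2 = 0.4135 * 4.2308 = 1.7494 m.

1.7494


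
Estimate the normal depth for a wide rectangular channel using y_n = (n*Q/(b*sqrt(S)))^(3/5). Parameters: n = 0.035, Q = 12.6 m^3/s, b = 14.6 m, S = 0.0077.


We use the wide-channel approximation y_n = (n*Q/(b*sqrt(S)))^(3/5).
sqrt(S) = sqrt(0.0077) = 0.08775.
Numerator: n*Q = 0.035 * 12.6 = 0.441.
Denominator: b*sqrt(S) = 14.6 * 0.08775 = 1.28115.
arg = 0.3442.
y_n = 0.3442^(3/5) = 0.5274 m.

0.5274


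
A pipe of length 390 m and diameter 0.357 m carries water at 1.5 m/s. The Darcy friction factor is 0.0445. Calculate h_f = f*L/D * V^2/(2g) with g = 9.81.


Darcy-Weisbach equation: h_f = f * (L/D) * V^2/(2g).
f * L/D = 0.0445 * 390/0.357 = 48.6134.
V^2/(2g) = 1.5^2 / (2*9.81) = 2.25 / 19.62 = 0.1147 m.
h_f = 48.6134 * 0.1147 = 5.575 m.

5.575


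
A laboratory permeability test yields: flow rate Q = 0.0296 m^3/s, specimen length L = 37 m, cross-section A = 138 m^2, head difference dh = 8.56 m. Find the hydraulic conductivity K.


From K = Q*L / (A*dh):
Numerator: Q*L = 0.0296 * 37 = 1.0952.
Denominator: A*dh = 138 * 8.56 = 1181.28.
K = 1.0952 / 1181.28 = 0.000927 m/s.

0.000927


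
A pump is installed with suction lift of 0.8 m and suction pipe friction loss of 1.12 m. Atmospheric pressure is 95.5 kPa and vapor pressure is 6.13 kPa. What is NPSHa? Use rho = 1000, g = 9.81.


NPSHa = p_atm/(rho*g) - z_s - hf_s - p_vap/(rho*g).
p_atm/(rho*g) = 95.5*1000 / (1000*9.81) = 9.735 m.
p_vap/(rho*g) = 6.13*1000 / (1000*9.81) = 0.625 m.
NPSHa = 9.735 - 0.8 - 1.12 - 0.625
      = 7.19 m.

7.19


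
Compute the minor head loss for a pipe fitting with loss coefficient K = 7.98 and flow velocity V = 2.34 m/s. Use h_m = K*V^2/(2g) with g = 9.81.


Minor loss formula: h_m = K * V^2/(2g).
V^2 = 2.34^2 = 5.4756.
V^2/(2g) = 5.4756 / 19.62 = 0.2791 m.
h_m = 7.98 * 0.2791 = 2.2271 m.

2.2271


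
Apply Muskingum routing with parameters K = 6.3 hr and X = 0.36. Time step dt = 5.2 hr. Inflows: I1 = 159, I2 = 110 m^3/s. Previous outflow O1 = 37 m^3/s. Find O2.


Muskingum coefficients:
denom = 2*K*(1-X) + dt = 2*6.3*(1-0.36) + 5.2 = 13.264.
C0 = (dt - 2*K*X)/denom = (5.2 - 2*6.3*0.36)/13.264 = 0.0501.
C1 = (dt + 2*K*X)/denom = (5.2 + 2*6.3*0.36)/13.264 = 0.734.
C2 = (2*K*(1-X) - dt)/denom = 0.2159.
O2 = C0*I2 + C1*I1 + C2*O1
   = 0.0501*110 + 0.734*159 + 0.2159*37
   = 130.2 m^3/s.

130.2


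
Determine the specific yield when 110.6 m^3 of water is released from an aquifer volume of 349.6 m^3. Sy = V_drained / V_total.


Specific yield Sy = Volume drained / Total volume.
Sy = 110.6 / 349.6
   = 0.3164.

0.3164


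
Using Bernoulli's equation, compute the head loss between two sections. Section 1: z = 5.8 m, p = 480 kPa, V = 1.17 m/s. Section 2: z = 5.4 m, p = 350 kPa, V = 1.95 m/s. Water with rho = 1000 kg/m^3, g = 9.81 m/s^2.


Total head at each section: H = z + p/(rho*g) + V^2/(2g).
H1 = 5.8 + 480*1000/(1000*9.81) + 1.17^2/(2*9.81)
   = 5.8 + 48.93 + 0.0698
   = 54.799 m.
H2 = 5.4 + 350*1000/(1000*9.81) + 1.95^2/(2*9.81)
   = 5.4 + 35.678 + 0.1938
   = 41.272 m.
h_L = H1 - H2 = 54.799 - 41.272 = 13.528 m.

13.528


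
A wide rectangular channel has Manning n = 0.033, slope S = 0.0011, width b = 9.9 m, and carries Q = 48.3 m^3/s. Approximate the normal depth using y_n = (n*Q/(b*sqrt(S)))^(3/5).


We use the wide-channel approximation y_n = (n*Q/(b*sqrt(S)))^(3/5).
sqrt(S) = sqrt(0.0011) = 0.033166.
Numerator: n*Q = 0.033 * 48.3 = 1.5939.
Denominator: b*sqrt(S) = 9.9 * 0.033166 = 0.328343.
arg = 4.8543.
y_n = 4.8543^(3/5) = 2.5803 m.

2.5803


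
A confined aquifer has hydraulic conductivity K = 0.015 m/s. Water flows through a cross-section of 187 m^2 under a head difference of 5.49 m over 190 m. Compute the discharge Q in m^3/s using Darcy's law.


Darcy's law: Q = K * A * i, where i = dh/L.
Hydraulic gradient i = 5.49 / 190 = 0.028895.
Q = 0.015 * 187 * 0.028895
  = 0.081 m^3/s.

0.081


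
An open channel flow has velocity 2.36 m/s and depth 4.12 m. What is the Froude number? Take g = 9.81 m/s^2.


The Froude number is defined as Fr = V / sqrt(g*y).
g*y = 9.81 * 4.12 = 40.4172.
sqrt(g*y) = sqrt(40.4172) = 6.3575.
Fr = 2.36 / 6.3575 = 0.3712.

0.3712


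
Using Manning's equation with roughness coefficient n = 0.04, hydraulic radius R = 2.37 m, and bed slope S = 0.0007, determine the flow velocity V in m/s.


Manning's equation gives V = (1/n) * R^(2/3) * S^(1/2).
First, compute R^(2/3) = 2.37^(2/3) = 1.7776.
Next, S^(1/2) = 0.0007^(1/2) = 0.026458.
Then 1/n = 1/0.04 = 25.0.
V = 25.0 * 1.7776 * 0.026458 = 1.1758 m/s.

1.1758


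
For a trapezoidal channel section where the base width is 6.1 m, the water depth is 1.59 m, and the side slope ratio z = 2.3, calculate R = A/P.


For a trapezoidal section with side slope z:
A = (b + z*y)*y = (6.1 + 2.3*1.59)*1.59 = 15.514 m^2.
P = b + 2*y*sqrt(1 + z^2) = 6.1 + 2*1.59*sqrt(1 + 2.3^2) = 14.075 m.
R = A/P = 15.514 / 14.075 = 1.1022 m.

1.1022
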